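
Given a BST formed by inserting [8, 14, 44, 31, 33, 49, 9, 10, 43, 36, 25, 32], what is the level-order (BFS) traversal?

Tree insertion order: [8, 14, 44, 31, 33, 49, 9, 10, 43, 36, 25, 32]
Tree (level-order array): [8, None, 14, 9, 44, None, 10, 31, 49, None, None, 25, 33, None, None, None, None, 32, 43, None, None, 36]
BFS from the root, enqueuing left then right child of each popped node:
  queue [8] -> pop 8, enqueue [14], visited so far: [8]
  queue [14] -> pop 14, enqueue [9, 44], visited so far: [8, 14]
  queue [9, 44] -> pop 9, enqueue [10], visited so far: [8, 14, 9]
  queue [44, 10] -> pop 44, enqueue [31, 49], visited so far: [8, 14, 9, 44]
  queue [10, 31, 49] -> pop 10, enqueue [none], visited so far: [8, 14, 9, 44, 10]
  queue [31, 49] -> pop 31, enqueue [25, 33], visited so far: [8, 14, 9, 44, 10, 31]
  queue [49, 25, 33] -> pop 49, enqueue [none], visited so far: [8, 14, 9, 44, 10, 31, 49]
  queue [25, 33] -> pop 25, enqueue [none], visited so far: [8, 14, 9, 44, 10, 31, 49, 25]
  queue [33] -> pop 33, enqueue [32, 43], visited so far: [8, 14, 9, 44, 10, 31, 49, 25, 33]
  queue [32, 43] -> pop 32, enqueue [none], visited so far: [8, 14, 9, 44, 10, 31, 49, 25, 33, 32]
  queue [43] -> pop 43, enqueue [36], visited so far: [8, 14, 9, 44, 10, 31, 49, 25, 33, 32, 43]
  queue [36] -> pop 36, enqueue [none], visited so far: [8, 14, 9, 44, 10, 31, 49, 25, 33, 32, 43, 36]
Result: [8, 14, 9, 44, 10, 31, 49, 25, 33, 32, 43, 36]


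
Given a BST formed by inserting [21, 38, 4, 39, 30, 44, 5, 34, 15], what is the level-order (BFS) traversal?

Tree insertion order: [21, 38, 4, 39, 30, 44, 5, 34, 15]
Tree (level-order array): [21, 4, 38, None, 5, 30, 39, None, 15, None, 34, None, 44]
BFS from the root, enqueuing left then right child of each popped node:
  queue [21] -> pop 21, enqueue [4, 38], visited so far: [21]
  queue [4, 38] -> pop 4, enqueue [5], visited so far: [21, 4]
  queue [38, 5] -> pop 38, enqueue [30, 39], visited so far: [21, 4, 38]
  queue [5, 30, 39] -> pop 5, enqueue [15], visited so far: [21, 4, 38, 5]
  queue [30, 39, 15] -> pop 30, enqueue [34], visited so far: [21, 4, 38, 5, 30]
  queue [39, 15, 34] -> pop 39, enqueue [44], visited so far: [21, 4, 38, 5, 30, 39]
  queue [15, 34, 44] -> pop 15, enqueue [none], visited so far: [21, 4, 38, 5, 30, 39, 15]
  queue [34, 44] -> pop 34, enqueue [none], visited so far: [21, 4, 38, 5, 30, 39, 15, 34]
  queue [44] -> pop 44, enqueue [none], visited so far: [21, 4, 38, 5, 30, 39, 15, 34, 44]
Result: [21, 4, 38, 5, 30, 39, 15, 34, 44]


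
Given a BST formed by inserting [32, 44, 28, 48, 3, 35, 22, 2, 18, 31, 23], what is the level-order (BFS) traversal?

Tree insertion order: [32, 44, 28, 48, 3, 35, 22, 2, 18, 31, 23]
Tree (level-order array): [32, 28, 44, 3, 31, 35, 48, 2, 22, None, None, None, None, None, None, None, None, 18, 23]
BFS from the root, enqueuing left then right child of each popped node:
  queue [32] -> pop 32, enqueue [28, 44], visited so far: [32]
  queue [28, 44] -> pop 28, enqueue [3, 31], visited so far: [32, 28]
  queue [44, 3, 31] -> pop 44, enqueue [35, 48], visited so far: [32, 28, 44]
  queue [3, 31, 35, 48] -> pop 3, enqueue [2, 22], visited so far: [32, 28, 44, 3]
  queue [31, 35, 48, 2, 22] -> pop 31, enqueue [none], visited so far: [32, 28, 44, 3, 31]
  queue [35, 48, 2, 22] -> pop 35, enqueue [none], visited so far: [32, 28, 44, 3, 31, 35]
  queue [48, 2, 22] -> pop 48, enqueue [none], visited so far: [32, 28, 44, 3, 31, 35, 48]
  queue [2, 22] -> pop 2, enqueue [none], visited so far: [32, 28, 44, 3, 31, 35, 48, 2]
  queue [22] -> pop 22, enqueue [18, 23], visited so far: [32, 28, 44, 3, 31, 35, 48, 2, 22]
  queue [18, 23] -> pop 18, enqueue [none], visited so far: [32, 28, 44, 3, 31, 35, 48, 2, 22, 18]
  queue [23] -> pop 23, enqueue [none], visited so far: [32, 28, 44, 3, 31, 35, 48, 2, 22, 18, 23]
Result: [32, 28, 44, 3, 31, 35, 48, 2, 22, 18, 23]


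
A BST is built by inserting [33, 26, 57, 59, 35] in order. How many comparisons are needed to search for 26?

Search path for 26: 33 -> 26
Found: True
Comparisons: 2


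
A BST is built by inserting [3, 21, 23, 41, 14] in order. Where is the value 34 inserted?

Starting tree (level order): [3, None, 21, 14, 23, None, None, None, 41]
Insertion path: 3 -> 21 -> 23 -> 41
Result: insert 34 as left child of 41
Final tree (level order): [3, None, 21, 14, 23, None, None, None, 41, 34]


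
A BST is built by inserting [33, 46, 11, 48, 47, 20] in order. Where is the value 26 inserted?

Starting tree (level order): [33, 11, 46, None, 20, None, 48, None, None, 47]
Insertion path: 33 -> 11 -> 20
Result: insert 26 as right child of 20
Final tree (level order): [33, 11, 46, None, 20, None, 48, None, 26, 47]


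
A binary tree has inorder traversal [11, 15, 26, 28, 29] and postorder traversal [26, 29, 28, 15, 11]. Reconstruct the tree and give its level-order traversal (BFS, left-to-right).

Inorder:   [11, 15, 26, 28, 29]
Postorder: [26, 29, 28, 15, 11]
Algorithm: postorder visits root last, so walk postorder right-to-left;
each value is the root of the current inorder slice — split it at that
value, recurse on the right subtree first, then the left.
Recursive splits:
  root=11; inorder splits into left=[], right=[15, 26, 28, 29]
  root=15; inorder splits into left=[], right=[26, 28, 29]
  root=28; inorder splits into left=[26], right=[29]
  root=29; inorder splits into left=[], right=[]
  root=26; inorder splits into left=[], right=[]
Reconstructed level-order: [11, 15, 28, 26, 29]


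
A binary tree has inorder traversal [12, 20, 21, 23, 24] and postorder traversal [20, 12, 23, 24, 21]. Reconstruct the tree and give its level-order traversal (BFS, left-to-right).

Inorder:   [12, 20, 21, 23, 24]
Postorder: [20, 12, 23, 24, 21]
Algorithm: postorder visits root last, so walk postorder right-to-left;
each value is the root of the current inorder slice — split it at that
value, recurse on the right subtree first, then the left.
Recursive splits:
  root=21; inorder splits into left=[12, 20], right=[23, 24]
  root=24; inorder splits into left=[23], right=[]
  root=23; inorder splits into left=[], right=[]
  root=12; inorder splits into left=[], right=[20]
  root=20; inorder splits into left=[], right=[]
Reconstructed level-order: [21, 12, 24, 20, 23]


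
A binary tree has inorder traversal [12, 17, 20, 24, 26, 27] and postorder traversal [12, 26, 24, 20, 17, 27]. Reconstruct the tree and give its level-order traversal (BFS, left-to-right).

Inorder:   [12, 17, 20, 24, 26, 27]
Postorder: [12, 26, 24, 20, 17, 27]
Algorithm: postorder visits root last, so walk postorder right-to-left;
each value is the root of the current inorder slice — split it at that
value, recurse on the right subtree first, then the left.
Recursive splits:
  root=27; inorder splits into left=[12, 17, 20, 24, 26], right=[]
  root=17; inorder splits into left=[12], right=[20, 24, 26]
  root=20; inorder splits into left=[], right=[24, 26]
  root=24; inorder splits into left=[], right=[26]
  root=26; inorder splits into left=[], right=[]
  root=12; inorder splits into left=[], right=[]
Reconstructed level-order: [27, 17, 12, 20, 24, 26]


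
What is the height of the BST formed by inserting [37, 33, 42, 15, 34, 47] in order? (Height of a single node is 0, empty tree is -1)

Insertion order: [37, 33, 42, 15, 34, 47]
Tree (level-order array): [37, 33, 42, 15, 34, None, 47]
Compute height bottom-up (empty subtree = -1):
  height(15) = 1 + max(-1, -1) = 0
  height(34) = 1 + max(-1, -1) = 0
  height(33) = 1 + max(0, 0) = 1
  height(47) = 1 + max(-1, -1) = 0
  height(42) = 1 + max(-1, 0) = 1
  height(37) = 1 + max(1, 1) = 2
Height = 2


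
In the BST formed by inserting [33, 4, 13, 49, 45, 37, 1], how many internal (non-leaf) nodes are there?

Tree built from: [33, 4, 13, 49, 45, 37, 1]
Tree (level-order array): [33, 4, 49, 1, 13, 45, None, None, None, None, None, 37]
Rule: An internal node has at least one child.
Per-node child counts:
  node 33: 2 child(ren)
  node 4: 2 child(ren)
  node 1: 0 child(ren)
  node 13: 0 child(ren)
  node 49: 1 child(ren)
  node 45: 1 child(ren)
  node 37: 0 child(ren)
Matching nodes: [33, 4, 49, 45]
Count of internal (non-leaf) nodes: 4


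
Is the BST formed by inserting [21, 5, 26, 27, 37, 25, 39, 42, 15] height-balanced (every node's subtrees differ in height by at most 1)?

Tree (level-order array): [21, 5, 26, None, 15, 25, 27, None, None, None, None, None, 37, None, 39, None, 42]
Definition: a tree is height-balanced if, at every node, |h(left) - h(right)| <= 1 (empty subtree has height -1).
Bottom-up per-node check:
  node 15: h_left=-1, h_right=-1, diff=0 [OK], height=0
  node 5: h_left=-1, h_right=0, diff=1 [OK], height=1
  node 25: h_left=-1, h_right=-1, diff=0 [OK], height=0
  node 42: h_left=-1, h_right=-1, diff=0 [OK], height=0
  node 39: h_left=-1, h_right=0, diff=1 [OK], height=1
  node 37: h_left=-1, h_right=1, diff=2 [FAIL (|-1-1|=2 > 1)], height=2
  node 27: h_left=-1, h_right=2, diff=3 [FAIL (|-1-2|=3 > 1)], height=3
  node 26: h_left=0, h_right=3, diff=3 [FAIL (|0-3|=3 > 1)], height=4
  node 21: h_left=1, h_right=4, diff=3 [FAIL (|1-4|=3 > 1)], height=5
Node 37 violates the condition: |-1 - 1| = 2 > 1.
Result: Not balanced


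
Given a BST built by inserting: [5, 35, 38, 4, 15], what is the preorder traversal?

Tree insertion order: [5, 35, 38, 4, 15]
Tree (level-order array): [5, 4, 35, None, None, 15, 38]
Preorder traversal: [5, 4, 35, 15, 38]


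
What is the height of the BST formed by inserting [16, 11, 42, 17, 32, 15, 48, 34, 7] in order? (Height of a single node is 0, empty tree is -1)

Insertion order: [16, 11, 42, 17, 32, 15, 48, 34, 7]
Tree (level-order array): [16, 11, 42, 7, 15, 17, 48, None, None, None, None, None, 32, None, None, None, 34]
Compute height bottom-up (empty subtree = -1):
  height(7) = 1 + max(-1, -1) = 0
  height(15) = 1 + max(-1, -1) = 0
  height(11) = 1 + max(0, 0) = 1
  height(34) = 1 + max(-1, -1) = 0
  height(32) = 1 + max(-1, 0) = 1
  height(17) = 1 + max(-1, 1) = 2
  height(48) = 1 + max(-1, -1) = 0
  height(42) = 1 + max(2, 0) = 3
  height(16) = 1 + max(1, 3) = 4
Height = 4


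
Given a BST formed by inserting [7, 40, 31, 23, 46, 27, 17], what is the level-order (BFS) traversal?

Tree insertion order: [7, 40, 31, 23, 46, 27, 17]
Tree (level-order array): [7, None, 40, 31, 46, 23, None, None, None, 17, 27]
BFS from the root, enqueuing left then right child of each popped node:
  queue [7] -> pop 7, enqueue [40], visited so far: [7]
  queue [40] -> pop 40, enqueue [31, 46], visited so far: [7, 40]
  queue [31, 46] -> pop 31, enqueue [23], visited so far: [7, 40, 31]
  queue [46, 23] -> pop 46, enqueue [none], visited so far: [7, 40, 31, 46]
  queue [23] -> pop 23, enqueue [17, 27], visited so far: [7, 40, 31, 46, 23]
  queue [17, 27] -> pop 17, enqueue [none], visited so far: [7, 40, 31, 46, 23, 17]
  queue [27] -> pop 27, enqueue [none], visited so far: [7, 40, 31, 46, 23, 17, 27]
Result: [7, 40, 31, 46, 23, 17, 27]


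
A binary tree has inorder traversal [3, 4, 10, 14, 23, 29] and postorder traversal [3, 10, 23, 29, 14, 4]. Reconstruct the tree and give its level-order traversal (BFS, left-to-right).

Inorder:   [3, 4, 10, 14, 23, 29]
Postorder: [3, 10, 23, 29, 14, 4]
Algorithm: postorder visits root last, so walk postorder right-to-left;
each value is the root of the current inorder slice — split it at that
value, recurse on the right subtree first, then the left.
Recursive splits:
  root=4; inorder splits into left=[3], right=[10, 14, 23, 29]
  root=14; inorder splits into left=[10], right=[23, 29]
  root=29; inorder splits into left=[23], right=[]
  root=23; inorder splits into left=[], right=[]
  root=10; inorder splits into left=[], right=[]
  root=3; inorder splits into left=[], right=[]
Reconstructed level-order: [4, 3, 14, 10, 29, 23]


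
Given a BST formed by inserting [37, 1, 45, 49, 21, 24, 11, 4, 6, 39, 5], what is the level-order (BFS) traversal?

Tree insertion order: [37, 1, 45, 49, 21, 24, 11, 4, 6, 39, 5]
Tree (level-order array): [37, 1, 45, None, 21, 39, 49, 11, 24, None, None, None, None, 4, None, None, None, None, 6, 5]
BFS from the root, enqueuing left then right child of each popped node:
  queue [37] -> pop 37, enqueue [1, 45], visited so far: [37]
  queue [1, 45] -> pop 1, enqueue [21], visited so far: [37, 1]
  queue [45, 21] -> pop 45, enqueue [39, 49], visited so far: [37, 1, 45]
  queue [21, 39, 49] -> pop 21, enqueue [11, 24], visited so far: [37, 1, 45, 21]
  queue [39, 49, 11, 24] -> pop 39, enqueue [none], visited so far: [37, 1, 45, 21, 39]
  queue [49, 11, 24] -> pop 49, enqueue [none], visited so far: [37, 1, 45, 21, 39, 49]
  queue [11, 24] -> pop 11, enqueue [4], visited so far: [37, 1, 45, 21, 39, 49, 11]
  queue [24, 4] -> pop 24, enqueue [none], visited so far: [37, 1, 45, 21, 39, 49, 11, 24]
  queue [4] -> pop 4, enqueue [6], visited so far: [37, 1, 45, 21, 39, 49, 11, 24, 4]
  queue [6] -> pop 6, enqueue [5], visited so far: [37, 1, 45, 21, 39, 49, 11, 24, 4, 6]
  queue [5] -> pop 5, enqueue [none], visited so far: [37, 1, 45, 21, 39, 49, 11, 24, 4, 6, 5]
Result: [37, 1, 45, 21, 39, 49, 11, 24, 4, 6, 5]


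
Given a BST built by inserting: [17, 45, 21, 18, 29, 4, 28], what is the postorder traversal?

Tree insertion order: [17, 45, 21, 18, 29, 4, 28]
Tree (level-order array): [17, 4, 45, None, None, 21, None, 18, 29, None, None, 28]
Postorder traversal: [4, 18, 28, 29, 21, 45, 17]


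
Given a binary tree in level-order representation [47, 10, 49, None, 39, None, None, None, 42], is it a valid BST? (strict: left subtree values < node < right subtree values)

Level-order array: [47, 10, 49, None, 39, None, None, None, 42]
Validate using subtree bounds (lo, hi): at each node, require lo < value < hi,
then recurse left with hi=value and right with lo=value.
Preorder trace (stopping at first violation):
  at node 47 with bounds (-inf, +inf): OK
  at node 10 with bounds (-inf, 47): OK
  at node 39 with bounds (10, 47): OK
  at node 42 with bounds (39, 47): OK
  at node 49 with bounds (47, +inf): OK
No violation found at any node.
Result: Valid BST


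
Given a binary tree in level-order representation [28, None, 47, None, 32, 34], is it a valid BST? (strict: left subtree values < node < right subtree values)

Level-order array: [28, None, 47, None, 32, 34]
Validate using subtree bounds (lo, hi): at each node, require lo < value < hi,
then recurse left with hi=value and right with lo=value.
Preorder trace (stopping at first violation):
  at node 28 with bounds (-inf, +inf): OK
  at node 47 with bounds (28, +inf): OK
  at node 32 with bounds (47, +inf): VIOLATION
Node 32 violates its bound: not (47 < 32 < +inf).
Result: Not a valid BST


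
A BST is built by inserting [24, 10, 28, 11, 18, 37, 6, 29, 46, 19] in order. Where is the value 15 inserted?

Starting tree (level order): [24, 10, 28, 6, 11, None, 37, None, None, None, 18, 29, 46, None, 19]
Insertion path: 24 -> 10 -> 11 -> 18
Result: insert 15 as left child of 18
Final tree (level order): [24, 10, 28, 6, 11, None, 37, None, None, None, 18, 29, 46, 15, 19]


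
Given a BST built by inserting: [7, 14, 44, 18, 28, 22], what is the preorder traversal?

Tree insertion order: [7, 14, 44, 18, 28, 22]
Tree (level-order array): [7, None, 14, None, 44, 18, None, None, 28, 22]
Preorder traversal: [7, 14, 44, 18, 28, 22]


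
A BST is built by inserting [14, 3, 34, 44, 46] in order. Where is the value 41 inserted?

Starting tree (level order): [14, 3, 34, None, None, None, 44, None, 46]
Insertion path: 14 -> 34 -> 44
Result: insert 41 as left child of 44
Final tree (level order): [14, 3, 34, None, None, None, 44, 41, 46]


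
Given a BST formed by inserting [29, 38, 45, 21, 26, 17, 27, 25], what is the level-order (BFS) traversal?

Tree insertion order: [29, 38, 45, 21, 26, 17, 27, 25]
Tree (level-order array): [29, 21, 38, 17, 26, None, 45, None, None, 25, 27]
BFS from the root, enqueuing left then right child of each popped node:
  queue [29] -> pop 29, enqueue [21, 38], visited so far: [29]
  queue [21, 38] -> pop 21, enqueue [17, 26], visited so far: [29, 21]
  queue [38, 17, 26] -> pop 38, enqueue [45], visited so far: [29, 21, 38]
  queue [17, 26, 45] -> pop 17, enqueue [none], visited so far: [29, 21, 38, 17]
  queue [26, 45] -> pop 26, enqueue [25, 27], visited so far: [29, 21, 38, 17, 26]
  queue [45, 25, 27] -> pop 45, enqueue [none], visited so far: [29, 21, 38, 17, 26, 45]
  queue [25, 27] -> pop 25, enqueue [none], visited so far: [29, 21, 38, 17, 26, 45, 25]
  queue [27] -> pop 27, enqueue [none], visited so far: [29, 21, 38, 17, 26, 45, 25, 27]
Result: [29, 21, 38, 17, 26, 45, 25, 27]


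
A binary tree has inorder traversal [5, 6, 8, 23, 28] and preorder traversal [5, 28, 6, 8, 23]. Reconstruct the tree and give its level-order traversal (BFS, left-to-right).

Inorder:  [5, 6, 8, 23, 28]
Preorder: [5, 28, 6, 8, 23]
Algorithm: preorder visits root first, so consume preorder in order;
for each root, split the current inorder slice at that value into
left-subtree inorder and right-subtree inorder, then recurse.
Recursive splits:
  root=5; inorder splits into left=[], right=[6, 8, 23, 28]
  root=28; inorder splits into left=[6, 8, 23], right=[]
  root=6; inorder splits into left=[], right=[8, 23]
  root=8; inorder splits into left=[], right=[23]
  root=23; inorder splits into left=[], right=[]
Reconstructed level-order: [5, 28, 6, 8, 23]


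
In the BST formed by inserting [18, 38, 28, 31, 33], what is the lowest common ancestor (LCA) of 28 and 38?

Tree insertion order: [18, 38, 28, 31, 33]
Tree (level-order array): [18, None, 38, 28, None, None, 31, None, 33]
In a BST, the LCA of p=28, q=38 is the first node v on the
root-to-leaf path with p <= v <= q (go left if both < v, right if both > v).
Walk from root:
  at 18: both 28 and 38 > 18, go right
  at 38: 28 <= 38 <= 38, this is the LCA
LCA = 38


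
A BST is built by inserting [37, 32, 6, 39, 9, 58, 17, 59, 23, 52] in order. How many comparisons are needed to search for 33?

Search path for 33: 37 -> 32
Found: False
Comparisons: 2


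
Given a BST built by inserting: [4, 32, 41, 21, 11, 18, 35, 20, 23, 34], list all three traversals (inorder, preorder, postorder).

Tree insertion order: [4, 32, 41, 21, 11, 18, 35, 20, 23, 34]
Tree (level-order array): [4, None, 32, 21, 41, 11, 23, 35, None, None, 18, None, None, 34, None, None, 20]
Inorder (L, root, R): [4, 11, 18, 20, 21, 23, 32, 34, 35, 41]
Preorder (root, L, R): [4, 32, 21, 11, 18, 20, 23, 41, 35, 34]
Postorder (L, R, root): [20, 18, 11, 23, 21, 34, 35, 41, 32, 4]


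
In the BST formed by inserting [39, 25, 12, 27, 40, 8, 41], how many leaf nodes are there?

Tree built from: [39, 25, 12, 27, 40, 8, 41]
Tree (level-order array): [39, 25, 40, 12, 27, None, 41, 8]
Rule: A leaf has 0 children.
Per-node child counts:
  node 39: 2 child(ren)
  node 25: 2 child(ren)
  node 12: 1 child(ren)
  node 8: 0 child(ren)
  node 27: 0 child(ren)
  node 40: 1 child(ren)
  node 41: 0 child(ren)
Matching nodes: [8, 27, 41]
Count of leaf nodes: 3


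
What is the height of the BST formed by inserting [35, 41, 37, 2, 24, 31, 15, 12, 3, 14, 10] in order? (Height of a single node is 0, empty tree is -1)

Insertion order: [35, 41, 37, 2, 24, 31, 15, 12, 3, 14, 10]
Tree (level-order array): [35, 2, 41, None, 24, 37, None, 15, 31, None, None, 12, None, None, None, 3, 14, None, 10]
Compute height bottom-up (empty subtree = -1):
  height(10) = 1 + max(-1, -1) = 0
  height(3) = 1 + max(-1, 0) = 1
  height(14) = 1 + max(-1, -1) = 0
  height(12) = 1 + max(1, 0) = 2
  height(15) = 1 + max(2, -1) = 3
  height(31) = 1 + max(-1, -1) = 0
  height(24) = 1 + max(3, 0) = 4
  height(2) = 1 + max(-1, 4) = 5
  height(37) = 1 + max(-1, -1) = 0
  height(41) = 1 + max(0, -1) = 1
  height(35) = 1 + max(5, 1) = 6
Height = 6


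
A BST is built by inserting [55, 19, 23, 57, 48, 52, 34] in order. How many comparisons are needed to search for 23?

Search path for 23: 55 -> 19 -> 23
Found: True
Comparisons: 3


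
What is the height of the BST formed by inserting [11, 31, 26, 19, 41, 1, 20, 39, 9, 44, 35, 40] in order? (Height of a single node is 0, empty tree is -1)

Insertion order: [11, 31, 26, 19, 41, 1, 20, 39, 9, 44, 35, 40]
Tree (level-order array): [11, 1, 31, None, 9, 26, 41, None, None, 19, None, 39, 44, None, 20, 35, 40]
Compute height bottom-up (empty subtree = -1):
  height(9) = 1 + max(-1, -1) = 0
  height(1) = 1 + max(-1, 0) = 1
  height(20) = 1 + max(-1, -1) = 0
  height(19) = 1 + max(-1, 0) = 1
  height(26) = 1 + max(1, -1) = 2
  height(35) = 1 + max(-1, -1) = 0
  height(40) = 1 + max(-1, -1) = 0
  height(39) = 1 + max(0, 0) = 1
  height(44) = 1 + max(-1, -1) = 0
  height(41) = 1 + max(1, 0) = 2
  height(31) = 1 + max(2, 2) = 3
  height(11) = 1 + max(1, 3) = 4
Height = 4


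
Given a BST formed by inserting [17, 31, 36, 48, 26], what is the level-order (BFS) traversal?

Tree insertion order: [17, 31, 36, 48, 26]
Tree (level-order array): [17, None, 31, 26, 36, None, None, None, 48]
BFS from the root, enqueuing left then right child of each popped node:
  queue [17] -> pop 17, enqueue [31], visited so far: [17]
  queue [31] -> pop 31, enqueue [26, 36], visited so far: [17, 31]
  queue [26, 36] -> pop 26, enqueue [none], visited so far: [17, 31, 26]
  queue [36] -> pop 36, enqueue [48], visited so far: [17, 31, 26, 36]
  queue [48] -> pop 48, enqueue [none], visited so far: [17, 31, 26, 36, 48]
Result: [17, 31, 26, 36, 48]


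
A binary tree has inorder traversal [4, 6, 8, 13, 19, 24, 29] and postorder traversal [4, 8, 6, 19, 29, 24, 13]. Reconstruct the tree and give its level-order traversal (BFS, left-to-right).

Inorder:   [4, 6, 8, 13, 19, 24, 29]
Postorder: [4, 8, 6, 19, 29, 24, 13]
Algorithm: postorder visits root last, so walk postorder right-to-left;
each value is the root of the current inorder slice — split it at that
value, recurse on the right subtree first, then the left.
Recursive splits:
  root=13; inorder splits into left=[4, 6, 8], right=[19, 24, 29]
  root=24; inorder splits into left=[19], right=[29]
  root=29; inorder splits into left=[], right=[]
  root=19; inorder splits into left=[], right=[]
  root=6; inorder splits into left=[4], right=[8]
  root=8; inorder splits into left=[], right=[]
  root=4; inorder splits into left=[], right=[]
Reconstructed level-order: [13, 6, 24, 4, 8, 19, 29]


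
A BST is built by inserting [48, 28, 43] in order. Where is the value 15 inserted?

Starting tree (level order): [48, 28, None, None, 43]
Insertion path: 48 -> 28
Result: insert 15 as left child of 28
Final tree (level order): [48, 28, None, 15, 43]


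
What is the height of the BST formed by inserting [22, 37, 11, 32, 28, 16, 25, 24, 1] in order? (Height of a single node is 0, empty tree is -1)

Insertion order: [22, 37, 11, 32, 28, 16, 25, 24, 1]
Tree (level-order array): [22, 11, 37, 1, 16, 32, None, None, None, None, None, 28, None, 25, None, 24]
Compute height bottom-up (empty subtree = -1):
  height(1) = 1 + max(-1, -1) = 0
  height(16) = 1 + max(-1, -1) = 0
  height(11) = 1 + max(0, 0) = 1
  height(24) = 1 + max(-1, -1) = 0
  height(25) = 1 + max(0, -1) = 1
  height(28) = 1 + max(1, -1) = 2
  height(32) = 1 + max(2, -1) = 3
  height(37) = 1 + max(3, -1) = 4
  height(22) = 1 + max(1, 4) = 5
Height = 5


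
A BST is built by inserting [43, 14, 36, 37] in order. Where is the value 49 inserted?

Starting tree (level order): [43, 14, None, None, 36, None, 37]
Insertion path: 43
Result: insert 49 as right child of 43
Final tree (level order): [43, 14, 49, None, 36, None, None, None, 37]


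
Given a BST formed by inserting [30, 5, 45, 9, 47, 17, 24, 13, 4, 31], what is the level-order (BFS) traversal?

Tree insertion order: [30, 5, 45, 9, 47, 17, 24, 13, 4, 31]
Tree (level-order array): [30, 5, 45, 4, 9, 31, 47, None, None, None, 17, None, None, None, None, 13, 24]
BFS from the root, enqueuing left then right child of each popped node:
  queue [30] -> pop 30, enqueue [5, 45], visited so far: [30]
  queue [5, 45] -> pop 5, enqueue [4, 9], visited so far: [30, 5]
  queue [45, 4, 9] -> pop 45, enqueue [31, 47], visited so far: [30, 5, 45]
  queue [4, 9, 31, 47] -> pop 4, enqueue [none], visited so far: [30, 5, 45, 4]
  queue [9, 31, 47] -> pop 9, enqueue [17], visited so far: [30, 5, 45, 4, 9]
  queue [31, 47, 17] -> pop 31, enqueue [none], visited so far: [30, 5, 45, 4, 9, 31]
  queue [47, 17] -> pop 47, enqueue [none], visited so far: [30, 5, 45, 4, 9, 31, 47]
  queue [17] -> pop 17, enqueue [13, 24], visited so far: [30, 5, 45, 4, 9, 31, 47, 17]
  queue [13, 24] -> pop 13, enqueue [none], visited so far: [30, 5, 45, 4, 9, 31, 47, 17, 13]
  queue [24] -> pop 24, enqueue [none], visited so far: [30, 5, 45, 4, 9, 31, 47, 17, 13, 24]
Result: [30, 5, 45, 4, 9, 31, 47, 17, 13, 24]


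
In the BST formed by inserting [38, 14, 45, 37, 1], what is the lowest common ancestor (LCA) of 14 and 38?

Tree insertion order: [38, 14, 45, 37, 1]
Tree (level-order array): [38, 14, 45, 1, 37]
In a BST, the LCA of p=14, q=38 is the first node v on the
root-to-leaf path with p <= v <= q (go left if both < v, right if both > v).
Walk from root:
  at 38: 14 <= 38 <= 38, this is the LCA
LCA = 38


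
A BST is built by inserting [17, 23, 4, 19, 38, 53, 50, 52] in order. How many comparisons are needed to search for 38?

Search path for 38: 17 -> 23 -> 38
Found: True
Comparisons: 3


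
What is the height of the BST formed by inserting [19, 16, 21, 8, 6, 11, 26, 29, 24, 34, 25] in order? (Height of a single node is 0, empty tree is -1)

Insertion order: [19, 16, 21, 8, 6, 11, 26, 29, 24, 34, 25]
Tree (level-order array): [19, 16, 21, 8, None, None, 26, 6, 11, 24, 29, None, None, None, None, None, 25, None, 34]
Compute height bottom-up (empty subtree = -1):
  height(6) = 1 + max(-1, -1) = 0
  height(11) = 1 + max(-1, -1) = 0
  height(8) = 1 + max(0, 0) = 1
  height(16) = 1 + max(1, -1) = 2
  height(25) = 1 + max(-1, -1) = 0
  height(24) = 1 + max(-1, 0) = 1
  height(34) = 1 + max(-1, -1) = 0
  height(29) = 1 + max(-1, 0) = 1
  height(26) = 1 + max(1, 1) = 2
  height(21) = 1 + max(-1, 2) = 3
  height(19) = 1 + max(2, 3) = 4
Height = 4


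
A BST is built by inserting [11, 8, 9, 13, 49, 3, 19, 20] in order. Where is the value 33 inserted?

Starting tree (level order): [11, 8, 13, 3, 9, None, 49, None, None, None, None, 19, None, None, 20]
Insertion path: 11 -> 13 -> 49 -> 19 -> 20
Result: insert 33 as right child of 20
Final tree (level order): [11, 8, 13, 3, 9, None, 49, None, None, None, None, 19, None, None, 20, None, 33]


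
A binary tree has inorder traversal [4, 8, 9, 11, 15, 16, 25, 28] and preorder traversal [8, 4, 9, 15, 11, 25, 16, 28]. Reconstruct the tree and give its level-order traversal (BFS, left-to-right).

Inorder:  [4, 8, 9, 11, 15, 16, 25, 28]
Preorder: [8, 4, 9, 15, 11, 25, 16, 28]
Algorithm: preorder visits root first, so consume preorder in order;
for each root, split the current inorder slice at that value into
left-subtree inorder and right-subtree inorder, then recurse.
Recursive splits:
  root=8; inorder splits into left=[4], right=[9, 11, 15, 16, 25, 28]
  root=4; inorder splits into left=[], right=[]
  root=9; inorder splits into left=[], right=[11, 15, 16, 25, 28]
  root=15; inorder splits into left=[11], right=[16, 25, 28]
  root=11; inorder splits into left=[], right=[]
  root=25; inorder splits into left=[16], right=[28]
  root=16; inorder splits into left=[], right=[]
  root=28; inorder splits into left=[], right=[]
Reconstructed level-order: [8, 4, 9, 15, 11, 25, 16, 28]


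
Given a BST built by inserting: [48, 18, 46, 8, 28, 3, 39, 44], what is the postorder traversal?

Tree insertion order: [48, 18, 46, 8, 28, 3, 39, 44]
Tree (level-order array): [48, 18, None, 8, 46, 3, None, 28, None, None, None, None, 39, None, 44]
Postorder traversal: [3, 8, 44, 39, 28, 46, 18, 48]


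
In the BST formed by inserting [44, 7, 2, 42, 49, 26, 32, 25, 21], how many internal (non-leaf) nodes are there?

Tree built from: [44, 7, 2, 42, 49, 26, 32, 25, 21]
Tree (level-order array): [44, 7, 49, 2, 42, None, None, None, None, 26, None, 25, 32, 21]
Rule: An internal node has at least one child.
Per-node child counts:
  node 44: 2 child(ren)
  node 7: 2 child(ren)
  node 2: 0 child(ren)
  node 42: 1 child(ren)
  node 26: 2 child(ren)
  node 25: 1 child(ren)
  node 21: 0 child(ren)
  node 32: 0 child(ren)
  node 49: 0 child(ren)
Matching nodes: [44, 7, 42, 26, 25]
Count of internal (non-leaf) nodes: 5


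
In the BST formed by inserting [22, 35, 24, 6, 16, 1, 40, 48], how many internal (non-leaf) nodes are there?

Tree built from: [22, 35, 24, 6, 16, 1, 40, 48]
Tree (level-order array): [22, 6, 35, 1, 16, 24, 40, None, None, None, None, None, None, None, 48]
Rule: An internal node has at least one child.
Per-node child counts:
  node 22: 2 child(ren)
  node 6: 2 child(ren)
  node 1: 0 child(ren)
  node 16: 0 child(ren)
  node 35: 2 child(ren)
  node 24: 0 child(ren)
  node 40: 1 child(ren)
  node 48: 0 child(ren)
Matching nodes: [22, 6, 35, 40]
Count of internal (non-leaf) nodes: 4


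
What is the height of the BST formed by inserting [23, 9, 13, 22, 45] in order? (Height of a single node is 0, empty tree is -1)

Insertion order: [23, 9, 13, 22, 45]
Tree (level-order array): [23, 9, 45, None, 13, None, None, None, 22]
Compute height bottom-up (empty subtree = -1):
  height(22) = 1 + max(-1, -1) = 0
  height(13) = 1 + max(-1, 0) = 1
  height(9) = 1 + max(-1, 1) = 2
  height(45) = 1 + max(-1, -1) = 0
  height(23) = 1 + max(2, 0) = 3
Height = 3


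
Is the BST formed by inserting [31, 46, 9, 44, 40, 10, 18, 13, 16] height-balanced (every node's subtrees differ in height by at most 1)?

Tree (level-order array): [31, 9, 46, None, 10, 44, None, None, 18, 40, None, 13, None, None, None, None, 16]
Definition: a tree is height-balanced if, at every node, |h(left) - h(right)| <= 1 (empty subtree has height -1).
Bottom-up per-node check:
  node 16: h_left=-1, h_right=-1, diff=0 [OK], height=0
  node 13: h_left=-1, h_right=0, diff=1 [OK], height=1
  node 18: h_left=1, h_right=-1, diff=2 [FAIL (|1--1|=2 > 1)], height=2
  node 10: h_left=-1, h_right=2, diff=3 [FAIL (|-1-2|=3 > 1)], height=3
  node 9: h_left=-1, h_right=3, diff=4 [FAIL (|-1-3|=4 > 1)], height=4
  node 40: h_left=-1, h_right=-1, diff=0 [OK], height=0
  node 44: h_left=0, h_right=-1, diff=1 [OK], height=1
  node 46: h_left=1, h_right=-1, diff=2 [FAIL (|1--1|=2 > 1)], height=2
  node 31: h_left=4, h_right=2, diff=2 [FAIL (|4-2|=2 > 1)], height=5
Node 18 violates the condition: |1 - -1| = 2 > 1.
Result: Not balanced


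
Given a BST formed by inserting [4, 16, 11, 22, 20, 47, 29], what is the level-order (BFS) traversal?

Tree insertion order: [4, 16, 11, 22, 20, 47, 29]
Tree (level-order array): [4, None, 16, 11, 22, None, None, 20, 47, None, None, 29]
BFS from the root, enqueuing left then right child of each popped node:
  queue [4] -> pop 4, enqueue [16], visited so far: [4]
  queue [16] -> pop 16, enqueue [11, 22], visited so far: [4, 16]
  queue [11, 22] -> pop 11, enqueue [none], visited so far: [4, 16, 11]
  queue [22] -> pop 22, enqueue [20, 47], visited so far: [4, 16, 11, 22]
  queue [20, 47] -> pop 20, enqueue [none], visited so far: [4, 16, 11, 22, 20]
  queue [47] -> pop 47, enqueue [29], visited so far: [4, 16, 11, 22, 20, 47]
  queue [29] -> pop 29, enqueue [none], visited so far: [4, 16, 11, 22, 20, 47, 29]
Result: [4, 16, 11, 22, 20, 47, 29]


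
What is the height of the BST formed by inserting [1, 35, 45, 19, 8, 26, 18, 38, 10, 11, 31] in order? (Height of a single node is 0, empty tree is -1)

Insertion order: [1, 35, 45, 19, 8, 26, 18, 38, 10, 11, 31]
Tree (level-order array): [1, None, 35, 19, 45, 8, 26, 38, None, None, 18, None, 31, None, None, 10, None, None, None, None, 11]
Compute height bottom-up (empty subtree = -1):
  height(11) = 1 + max(-1, -1) = 0
  height(10) = 1 + max(-1, 0) = 1
  height(18) = 1 + max(1, -1) = 2
  height(8) = 1 + max(-1, 2) = 3
  height(31) = 1 + max(-1, -1) = 0
  height(26) = 1 + max(-1, 0) = 1
  height(19) = 1 + max(3, 1) = 4
  height(38) = 1 + max(-1, -1) = 0
  height(45) = 1 + max(0, -1) = 1
  height(35) = 1 + max(4, 1) = 5
  height(1) = 1 + max(-1, 5) = 6
Height = 6


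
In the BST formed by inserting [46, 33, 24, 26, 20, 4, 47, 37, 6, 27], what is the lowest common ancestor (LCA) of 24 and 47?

Tree insertion order: [46, 33, 24, 26, 20, 4, 47, 37, 6, 27]
Tree (level-order array): [46, 33, 47, 24, 37, None, None, 20, 26, None, None, 4, None, None, 27, None, 6]
In a BST, the LCA of p=24, q=47 is the first node v on the
root-to-leaf path with p <= v <= q (go left if both < v, right if both > v).
Walk from root:
  at 46: 24 <= 46 <= 47, this is the LCA
LCA = 46


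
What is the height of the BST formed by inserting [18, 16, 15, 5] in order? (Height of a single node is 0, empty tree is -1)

Insertion order: [18, 16, 15, 5]
Tree (level-order array): [18, 16, None, 15, None, 5]
Compute height bottom-up (empty subtree = -1):
  height(5) = 1 + max(-1, -1) = 0
  height(15) = 1 + max(0, -1) = 1
  height(16) = 1 + max(1, -1) = 2
  height(18) = 1 + max(2, -1) = 3
Height = 3


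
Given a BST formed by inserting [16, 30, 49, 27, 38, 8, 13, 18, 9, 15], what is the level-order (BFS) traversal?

Tree insertion order: [16, 30, 49, 27, 38, 8, 13, 18, 9, 15]
Tree (level-order array): [16, 8, 30, None, 13, 27, 49, 9, 15, 18, None, 38]
BFS from the root, enqueuing left then right child of each popped node:
  queue [16] -> pop 16, enqueue [8, 30], visited so far: [16]
  queue [8, 30] -> pop 8, enqueue [13], visited so far: [16, 8]
  queue [30, 13] -> pop 30, enqueue [27, 49], visited so far: [16, 8, 30]
  queue [13, 27, 49] -> pop 13, enqueue [9, 15], visited so far: [16, 8, 30, 13]
  queue [27, 49, 9, 15] -> pop 27, enqueue [18], visited so far: [16, 8, 30, 13, 27]
  queue [49, 9, 15, 18] -> pop 49, enqueue [38], visited so far: [16, 8, 30, 13, 27, 49]
  queue [9, 15, 18, 38] -> pop 9, enqueue [none], visited so far: [16, 8, 30, 13, 27, 49, 9]
  queue [15, 18, 38] -> pop 15, enqueue [none], visited so far: [16, 8, 30, 13, 27, 49, 9, 15]
  queue [18, 38] -> pop 18, enqueue [none], visited so far: [16, 8, 30, 13, 27, 49, 9, 15, 18]
  queue [38] -> pop 38, enqueue [none], visited so far: [16, 8, 30, 13, 27, 49, 9, 15, 18, 38]
Result: [16, 8, 30, 13, 27, 49, 9, 15, 18, 38]


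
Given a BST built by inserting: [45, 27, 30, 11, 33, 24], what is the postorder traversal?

Tree insertion order: [45, 27, 30, 11, 33, 24]
Tree (level-order array): [45, 27, None, 11, 30, None, 24, None, 33]
Postorder traversal: [24, 11, 33, 30, 27, 45]


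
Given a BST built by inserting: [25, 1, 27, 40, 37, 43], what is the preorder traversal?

Tree insertion order: [25, 1, 27, 40, 37, 43]
Tree (level-order array): [25, 1, 27, None, None, None, 40, 37, 43]
Preorder traversal: [25, 1, 27, 40, 37, 43]


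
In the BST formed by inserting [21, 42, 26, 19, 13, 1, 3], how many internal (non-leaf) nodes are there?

Tree built from: [21, 42, 26, 19, 13, 1, 3]
Tree (level-order array): [21, 19, 42, 13, None, 26, None, 1, None, None, None, None, 3]
Rule: An internal node has at least one child.
Per-node child counts:
  node 21: 2 child(ren)
  node 19: 1 child(ren)
  node 13: 1 child(ren)
  node 1: 1 child(ren)
  node 3: 0 child(ren)
  node 42: 1 child(ren)
  node 26: 0 child(ren)
Matching nodes: [21, 19, 13, 1, 42]
Count of internal (non-leaf) nodes: 5


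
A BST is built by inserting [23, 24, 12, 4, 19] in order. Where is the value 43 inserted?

Starting tree (level order): [23, 12, 24, 4, 19]
Insertion path: 23 -> 24
Result: insert 43 as right child of 24
Final tree (level order): [23, 12, 24, 4, 19, None, 43]


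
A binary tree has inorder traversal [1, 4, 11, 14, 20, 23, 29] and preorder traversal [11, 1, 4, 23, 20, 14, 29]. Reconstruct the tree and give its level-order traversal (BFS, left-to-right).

Inorder:  [1, 4, 11, 14, 20, 23, 29]
Preorder: [11, 1, 4, 23, 20, 14, 29]
Algorithm: preorder visits root first, so consume preorder in order;
for each root, split the current inorder slice at that value into
left-subtree inorder and right-subtree inorder, then recurse.
Recursive splits:
  root=11; inorder splits into left=[1, 4], right=[14, 20, 23, 29]
  root=1; inorder splits into left=[], right=[4]
  root=4; inorder splits into left=[], right=[]
  root=23; inorder splits into left=[14, 20], right=[29]
  root=20; inorder splits into left=[14], right=[]
  root=14; inorder splits into left=[], right=[]
  root=29; inorder splits into left=[], right=[]
Reconstructed level-order: [11, 1, 23, 4, 20, 29, 14]


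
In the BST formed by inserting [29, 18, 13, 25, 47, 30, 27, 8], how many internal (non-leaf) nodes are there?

Tree built from: [29, 18, 13, 25, 47, 30, 27, 8]
Tree (level-order array): [29, 18, 47, 13, 25, 30, None, 8, None, None, 27]
Rule: An internal node has at least one child.
Per-node child counts:
  node 29: 2 child(ren)
  node 18: 2 child(ren)
  node 13: 1 child(ren)
  node 8: 0 child(ren)
  node 25: 1 child(ren)
  node 27: 0 child(ren)
  node 47: 1 child(ren)
  node 30: 0 child(ren)
Matching nodes: [29, 18, 13, 25, 47]
Count of internal (non-leaf) nodes: 5


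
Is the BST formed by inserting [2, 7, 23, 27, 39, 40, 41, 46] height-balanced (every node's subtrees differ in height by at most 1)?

Tree (level-order array): [2, None, 7, None, 23, None, 27, None, 39, None, 40, None, 41, None, 46]
Definition: a tree is height-balanced if, at every node, |h(left) - h(right)| <= 1 (empty subtree has height -1).
Bottom-up per-node check:
  node 46: h_left=-1, h_right=-1, diff=0 [OK], height=0
  node 41: h_left=-1, h_right=0, diff=1 [OK], height=1
  node 40: h_left=-1, h_right=1, diff=2 [FAIL (|-1-1|=2 > 1)], height=2
  node 39: h_left=-1, h_right=2, diff=3 [FAIL (|-1-2|=3 > 1)], height=3
  node 27: h_left=-1, h_right=3, diff=4 [FAIL (|-1-3|=4 > 1)], height=4
  node 23: h_left=-1, h_right=4, diff=5 [FAIL (|-1-4|=5 > 1)], height=5
  node 7: h_left=-1, h_right=5, diff=6 [FAIL (|-1-5|=6 > 1)], height=6
  node 2: h_left=-1, h_right=6, diff=7 [FAIL (|-1-6|=7 > 1)], height=7
Node 40 violates the condition: |-1 - 1| = 2 > 1.
Result: Not balanced


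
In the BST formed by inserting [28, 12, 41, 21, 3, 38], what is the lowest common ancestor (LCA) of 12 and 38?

Tree insertion order: [28, 12, 41, 21, 3, 38]
Tree (level-order array): [28, 12, 41, 3, 21, 38]
In a BST, the LCA of p=12, q=38 is the first node v on the
root-to-leaf path with p <= v <= q (go left if both < v, right if both > v).
Walk from root:
  at 28: 12 <= 28 <= 38, this is the LCA
LCA = 28


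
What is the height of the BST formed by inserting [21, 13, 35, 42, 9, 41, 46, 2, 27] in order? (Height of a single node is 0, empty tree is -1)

Insertion order: [21, 13, 35, 42, 9, 41, 46, 2, 27]
Tree (level-order array): [21, 13, 35, 9, None, 27, 42, 2, None, None, None, 41, 46]
Compute height bottom-up (empty subtree = -1):
  height(2) = 1 + max(-1, -1) = 0
  height(9) = 1 + max(0, -1) = 1
  height(13) = 1 + max(1, -1) = 2
  height(27) = 1 + max(-1, -1) = 0
  height(41) = 1 + max(-1, -1) = 0
  height(46) = 1 + max(-1, -1) = 0
  height(42) = 1 + max(0, 0) = 1
  height(35) = 1 + max(0, 1) = 2
  height(21) = 1 + max(2, 2) = 3
Height = 3


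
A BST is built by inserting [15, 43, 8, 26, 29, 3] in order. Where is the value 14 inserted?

Starting tree (level order): [15, 8, 43, 3, None, 26, None, None, None, None, 29]
Insertion path: 15 -> 8
Result: insert 14 as right child of 8
Final tree (level order): [15, 8, 43, 3, 14, 26, None, None, None, None, None, None, 29]


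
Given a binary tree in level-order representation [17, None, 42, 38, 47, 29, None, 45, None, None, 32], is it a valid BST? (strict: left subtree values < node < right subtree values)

Level-order array: [17, None, 42, 38, 47, 29, None, 45, None, None, 32]
Validate using subtree bounds (lo, hi): at each node, require lo < value < hi,
then recurse left with hi=value and right with lo=value.
Preorder trace (stopping at first violation):
  at node 17 with bounds (-inf, +inf): OK
  at node 42 with bounds (17, +inf): OK
  at node 38 with bounds (17, 42): OK
  at node 29 with bounds (17, 38): OK
  at node 32 with bounds (29, 38): OK
  at node 47 with bounds (42, +inf): OK
  at node 45 with bounds (42, 47): OK
No violation found at any node.
Result: Valid BST
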